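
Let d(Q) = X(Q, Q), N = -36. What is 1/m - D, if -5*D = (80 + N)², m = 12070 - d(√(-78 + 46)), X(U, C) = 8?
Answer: 23352037/60310 ≈ 387.20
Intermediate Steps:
d(Q) = 8
m = 12062 (m = 12070 - 1*8 = 12070 - 8 = 12062)
D = -1936/5 (D = -(80 - 36)²/5 = -⅕*44² = -⅕*1936 = -1936/5 ≈ -387.20)
1/m - D = 1/12062 - 1*(-1936/5) = 1/12062 + 1936/5 = 23352037/60310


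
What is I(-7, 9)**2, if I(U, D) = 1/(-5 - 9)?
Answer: 1/196 ≈ 0.0051020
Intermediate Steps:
I(U, D) = -1/14 (I(U, D) = 1/(-14) = -1/14)
I(-7, 9)**2 = (-1/14)**2 = 1/196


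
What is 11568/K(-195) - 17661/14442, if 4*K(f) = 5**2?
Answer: 7676077/4150 ≈ 1849.7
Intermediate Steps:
K(f) = 25/4 (K(f) = (1/4)*5**2 = (1/4)*25 = 25/4)
11568/K(-195) - 17661/14442 = 11568/(25/4) - 17661/14442 = 11568*(4/25) - 17661*1/14442 = 46272/25 - 203/166 = 7676077/4150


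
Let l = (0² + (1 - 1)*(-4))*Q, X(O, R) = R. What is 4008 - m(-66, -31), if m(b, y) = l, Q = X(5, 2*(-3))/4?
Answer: 4008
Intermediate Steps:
Q = -3/2 (Q = (2*(-3))/4 = -6*¼ = -3/2 ≈ -1.5000)
l = 0 (l = (0² + (1 - 1)*(-4))*(-3/2) = (0 + 0*(-4))*(-3/2) = (0 + 0)*(-3/2) = 0*(-3/2) = 0)
m(b, y) = 0
4008 - m(-66, -31) = 4008 - 1*0 = 4008 + 0 = 4008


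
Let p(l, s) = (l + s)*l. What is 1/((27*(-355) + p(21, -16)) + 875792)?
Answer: 1/866312 ≈ 1.1543e-6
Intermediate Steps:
p(l, s) = l*(l + s)
1/((27*(-355) + p(21, -16)) + 875792) = 1/((27*(-355) + 21*(21 - 16)) + 875792) = 1/((-9585 + 21*5) + 875792) = 1/((-9585 + 105) + 875792) = 1/(-9480 + 875792) = 1/866312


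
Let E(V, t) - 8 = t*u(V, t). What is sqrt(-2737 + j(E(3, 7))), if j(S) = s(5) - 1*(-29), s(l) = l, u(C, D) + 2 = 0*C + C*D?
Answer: I*sqrt(2703) ≈ 51.99*I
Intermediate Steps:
u(C, D) = -2 + C*D (u(C, D) = -2 + (0*C + C*D) = -2 + (0 + C*D) = -2 + C*D)
E(V, t) = 8 + t*(-2 + V*t)
j(S) = 34 (j(S) = 5 - 1*(-29) = 5 + 29 = 34)
sqrt(-2737 + j(E(3, 7))) = sqrt(-2737 + 34) = sqrt(-2703) = I*sqrt(2703)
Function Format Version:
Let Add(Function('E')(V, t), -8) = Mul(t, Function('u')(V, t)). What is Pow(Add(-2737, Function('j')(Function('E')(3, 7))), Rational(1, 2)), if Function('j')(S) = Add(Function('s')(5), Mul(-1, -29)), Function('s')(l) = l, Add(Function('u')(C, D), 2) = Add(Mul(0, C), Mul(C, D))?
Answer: Mul(I, Pow(2703, Rational(1, 2))) ≈ Mul(51.990, I)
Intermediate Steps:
Function('u')(C, D) = Add(-2, Mul(C, D)) (Function('u')(C, D) = Add(-2, Add(Mul(0, C), Mul(C, D))) = Add(-2, Add(0, Mul(C, D))) = Add(-2, Mul(C, D)))
Function('E')(V, t) = Add(8, Mul(t, Add(-2, Mul(V, t))))
Function('j')(S) = 34 (Function('j')(S) = Add(5, Mul(-1, -29)) = Add(5, 29) = 34)
Pow(Add(-2737, Function('j')(Function('E')(3, 7))), Rational(1, 2)) = Pow(Add(-2737, 34), Rational(1, 2)) = Pow(-2703, Rational(1, 2)) = Mul(I, Pow(2703, Rational(1, 2)))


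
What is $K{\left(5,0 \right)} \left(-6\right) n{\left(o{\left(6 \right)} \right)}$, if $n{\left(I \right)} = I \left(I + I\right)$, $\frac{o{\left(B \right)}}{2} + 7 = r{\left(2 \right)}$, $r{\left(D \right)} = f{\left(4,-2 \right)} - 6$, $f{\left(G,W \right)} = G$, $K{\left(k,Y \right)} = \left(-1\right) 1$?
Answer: $3888$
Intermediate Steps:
$K{\left(k,Y \right)} = -1$
$r{\left(D \right)} = -2$ ($r{\left(D \right)} = 4 - 6 = -2$)
$o{\left(B \right)} = -18$ ($o{\left(B \right)} = -14 + 2 \left(-2\right) = -14 - 4 = -18$)
$n{\left(I \right)} = 2 I^{2}$ ($n{\left(I \right)} = I 2 I = 2 I^{2}$)
$K{\left(5,0 \right)} \left(-6\right) n{\left(o{\left(6 \right)} \right)} = \left(-1\right) \left(-6\right) 2 \left(-18\right)^{2} = 6 \cdot 2 \cdot 324 = 6 \cdot 648 = 3888$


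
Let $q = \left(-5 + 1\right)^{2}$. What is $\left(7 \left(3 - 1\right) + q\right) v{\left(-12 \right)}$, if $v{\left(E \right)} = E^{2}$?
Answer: $4320$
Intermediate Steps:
$q = 16$ ($q = \left(-4\right)^{2} = 16$)
$\left(7 \left(3 - 1\right) + q\right) v{\left(-12 \right)} = \left(7 \left(3 - 1\right) + 16\right) \left(-12\right)^{2} = \left(7 \cdot 2 + 16\right) 144 = \left(14 + 16\right) 144 = 30 \cdot 144 = 4320$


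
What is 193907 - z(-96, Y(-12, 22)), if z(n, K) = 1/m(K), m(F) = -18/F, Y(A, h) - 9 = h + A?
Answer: 3490345/18 ≈ 1.9391e+5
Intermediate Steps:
Y(A, h) = 9 + A + h (Y(A, h) = 9 + (h + A) = 9 + (A + h) = 9 + A + h)
z(n, K) = -K/18 (z(n, K) = 1/(-18/K) = -K/18)
193907 - z(-96, Y(-12, 22)) = 193907 - (-1)*(9 - 12 + 22)/18 = 193907 - (-1)*19/18 = 193907 - 1*(-19/18) = 193907 + 19/18 = 3490345/18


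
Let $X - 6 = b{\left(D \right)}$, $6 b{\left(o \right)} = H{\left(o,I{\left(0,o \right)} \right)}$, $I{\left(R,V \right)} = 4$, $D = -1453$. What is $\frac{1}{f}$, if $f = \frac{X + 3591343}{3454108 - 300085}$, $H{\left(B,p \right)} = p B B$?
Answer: $\frac{9462069}{14996465} \approx 0.63095$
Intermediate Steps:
$H{\left(B,p \right)} = p B^{2}$ ($H{\left(B,p \right)} = B p B = p B^{2}$)
$b{\left(o \right)} = \frac{2 o^{2}}{3}$ ($b{\left(o \right)} = \frac{4 o^{2}}{6} = \frac{2 o^{2}}{3}$)
$X = \frac{4222436}{3}$ ($X = 6 + \frac{2 \left(-1453\right)^{2}}{3} = 6 + \frac{2}{3} \cdot 2111209 = 6 + \frac{4222418}{3} = \frac{4222436}{3} \approx 1.4075 \cdot 10^{6}$)
$f = \frac{14996465}{9462069}$ ($f = \frac{\frac{4222436}{3} + 3591343}{3454108 - 300085} = \frac{14996465}{3 \cdot 3154023} = \frac{14996465}{3} \cdot \frac{1}{3154023} = \frac{14996465}{9462069} \approx 1.5849$)
$\frac{1}{f} = \frac{1}{\frac{14996465}{9462069}} = \frac{9462069}{14996465}$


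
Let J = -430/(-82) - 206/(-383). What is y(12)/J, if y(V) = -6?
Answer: -94218/90791 ≈ -1.0377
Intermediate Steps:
J = 90791/15703 (J = -430*(-1/82) - 206*(-1/383) = 215/41 + 206/383 = 90791/15703 ≈ 5.7818)
y(12)/J = -6/90791/15703 = -6*15703/90791 = -94218/90791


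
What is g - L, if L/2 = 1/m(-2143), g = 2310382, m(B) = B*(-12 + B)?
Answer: 10669725289028/4618165 ≈ 2.3104e+6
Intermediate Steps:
L = 2/4618165 (L = 2/((-2143*(-12 - 2143))) = 2/((-2143*(-2155))) = 2/4618165 ≈ 4.3307e-7)
g - L = 2310382 - 1*2/4618165 = 2310382 - 2/4618165 = 10669725289028/4618165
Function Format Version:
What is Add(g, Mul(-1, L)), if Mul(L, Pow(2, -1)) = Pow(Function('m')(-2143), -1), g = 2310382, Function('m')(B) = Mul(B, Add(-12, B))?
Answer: Rational(10669725289028, 4618165) ≈ 2.3104e+6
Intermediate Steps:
L = Rational(2, 4618165) (L = Mul(2, Pow(Mul(-2143, Add(-12, -2143)), -1)) = Mul(2, Pow(Mul(-2143, -2155), -1)) = Mul(2, Pow(4618165, -1)) = Mul(2, Rational(1, 4618165)) = Rational(2, 4618165) ≈ 4.3307e-7)
Add(g, Mul(-1, L)) = Add(2310382, Mul(-1, Rational(2, 4618165))) = Add(2310382, Rational(-2, 4618165)) = Rational(10669725289028, 4618165)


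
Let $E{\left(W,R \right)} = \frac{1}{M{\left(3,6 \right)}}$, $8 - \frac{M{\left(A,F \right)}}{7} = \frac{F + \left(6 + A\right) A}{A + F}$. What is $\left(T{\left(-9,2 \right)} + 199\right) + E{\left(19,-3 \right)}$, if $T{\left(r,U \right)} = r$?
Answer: $\frac{17293}{91} \approx 190.03$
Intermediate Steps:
$M{\left(A,F \right)} = 56 - \frac{7 \left(F + A \left(6 + A\right)\right)}{A + F}$ ($M{\left(A,F \right)} = 56 - 7 \frac{F + \left(6 + A\right) A}{A + F} = 56 - 7 \frac{F + A \left(6 + A\right)}{A + F} = 56 - \frac{7 \left(F + A \left(6 + A\right)\right)}{A + F}$)
$E{\left(W,R \right)} = \frac{3}{91}$ ($E{\left(W,R \right)} = \frac{1}{7 \frac{1}{3 + 6} \left(- 3^{2} + 2 \cdot 3 + 7 \cdot 6\right)} = \frac{1}{7 \cdot \frac{1}{9} \left(\left(-1\right) 9 + 6 + 42\right)} = \frac{1}{7 \cdot \frac{1}{9} \left(-9 + 6 + 42\right)} = \frac{1}{7 \cdot \frac{1}{9} \cdot 39} = \frac{1}{\frac{91}{3}} = \frac{3}{91}$)
$\left(T{\left(-9,2 \right)} + 199\right) + E{\left(19,-3 \right)} = \left(-9 + 199\right) + \frac{3}{91} = 190 + \frac{3}{91} = \frac{17293}{91}$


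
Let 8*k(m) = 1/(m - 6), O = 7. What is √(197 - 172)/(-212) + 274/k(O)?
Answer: 464699/212 ≈ 2192.0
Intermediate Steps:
k(m) = 1/(8*(-6 + m)) (k(m) = 1/(8*(m - 6)) = 1/(8*(-6 + m)))
√(197 - 172)/(-212) + 274/k(O) = √(197 - 172)/(-212) + 274/((1/(8*(-6 + 7)))) = √25*(-1/212) + 274/(((⅛)/1)) = 5*(-1/212) + 274/(((⅛)*1)) = -5/212 + 274/(⅛) = -5/212 + 274*8 = -5/212 + 2192 = 464699/212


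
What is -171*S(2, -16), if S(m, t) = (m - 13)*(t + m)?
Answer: -26334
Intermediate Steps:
S(m, t) = (-13 + m)*(m + t)
-171*S(2, -16) = -171*(2² - 13*2 - 13*(-16) + 2*(-16)) = -171*(4 - 26 + 208 - 32) = -171*154 = -26334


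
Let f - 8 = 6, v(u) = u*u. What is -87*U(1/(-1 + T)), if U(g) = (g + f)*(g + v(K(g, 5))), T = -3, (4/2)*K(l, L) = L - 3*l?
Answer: -2454705/256 ≈ -9588.7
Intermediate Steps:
K(l, L) = L/2 - 3*l/2 (K(l, L) = (L - 3*l)/2 = L/2 - 3*l/2)
v(u) = u**2
f = 14 (f = 8 + 6 = 14)
U(g) = (14 + g)*(g + (5/2 - 3*g/2)**2) (U(g) = (g + 14)*(g + ((1/2)*5 - 3*g/2)**2) = (14 + g)*(g + (5/2 - 3*g/2)**2))
-87*U(1/(-1 + T)) = -87*(175/2 + 25*(1/(-1 - 3))**2 - 339/(4*(-1 - 3)) + 9*(1/(-1 - 3))**3/4) = -87*(175/2 + 25*(1/(-4))**2 - 339/4/(-4) + 9*(1/(-4))**3/4) = -87*(175/2 + 25*(-1/4)**2 - 339/4*(-1/4) + 9*(-1/4)**3/4) = -87*(175/2 + 25*(1/16) + 339/16 + (9/4)*(-1/64)) = -87*(175/2 + 25/16 + 339/16 - 9/256) = -87*28215/256 = -2454705/256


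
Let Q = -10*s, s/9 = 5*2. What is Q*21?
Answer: -18900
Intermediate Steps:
s = 90 (s = 9*(5*2) = 9*10 = 90)
Q = -900 (Q = -10*90 = -900)
Q*21 = -900*21 = -18900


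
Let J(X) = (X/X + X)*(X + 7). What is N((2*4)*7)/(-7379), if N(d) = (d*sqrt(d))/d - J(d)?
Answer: 3591/7379 - 2*sqrt(14)/7379 ≈ 0.48564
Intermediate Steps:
J(X) = (1 + X)*(7 + X)
N(d) = -7 + sqrt(d) - d**2 - 8*d (N(d) = (d*sqrt(d))/d - (7 + d**2 + 8*d) = d**(3/2)/d + (-7 - d**2 - 8*d) = sqrt(d) + (-7 - d**2 - 8*d) = -7 + sqrt(d) - d**2 - 8*d)
N((2*4)*7)/(-7379) = (-7 + sqrt((2*4)*7) - ((2*4)*7)**2 - 8*2*4*7)/(-7379) = (-7 + sqrt(8*7) - (8*7)**2 - 64*7)*(-1/7379) = (-7 + sqrt(56) - 1*56**2 - 8*56)*(-1/7379) = (-7 + 2*sqrt(14) - 1*3136 - 448)*(-1/7379) = (-7 + 2*sqrt(14) - 3136 - 448)*(-1/7379) = (-3591 + 2*sqrt(14))*(-1/7379) = 3591/7379 - 2*sqrt(14)/7379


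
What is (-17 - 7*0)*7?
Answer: -119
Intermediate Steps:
(-17 - 7*0)*7 = (-17 + 0)*7 = -17*7 = -119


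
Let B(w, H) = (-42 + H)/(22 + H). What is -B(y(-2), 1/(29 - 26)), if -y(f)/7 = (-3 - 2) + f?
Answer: 125/67 ≈ 1.8657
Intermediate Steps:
y(f) = 35 - 7*f (y(f) = -7*((-3 - 2) + f) = -7*(-5 + f) = 35 - 7*f)
B(w, H) = (-42 + H)/(22 + H)
-B(y(-2), 1/(29 - 26)) = -(-42 + 1/(29 - 26))/(22 + 1/(29 - 26)) = -(-42 + 1/3)/(22 + 1/3) = -(-42 + ⅓)/(22 + ⅓) = -(-125)/(67/3*3) = -3*(-125)/(67*3) = -1*(-125/67) = 125/67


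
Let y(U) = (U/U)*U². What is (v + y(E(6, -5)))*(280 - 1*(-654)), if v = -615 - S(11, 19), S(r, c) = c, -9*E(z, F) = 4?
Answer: -47949692/81 ≈ -5.9197e+5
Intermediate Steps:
E(z, F) = -4/9 (E(z, F) = -⅑*4 = -4/9)
y(U) = U² (y(U) = 1*U² = U²)
v = -634 (v = -615 - 1*19 = -615 - 19 = -634)
(v + y(E(6, -5)))*(280 - 1*(-654)) = (-634 + (-4/9)²)*(280 - 1*(-654)) = (-634 + 16/81)*(280 + 654) = -51338/81*934 = -47949692/81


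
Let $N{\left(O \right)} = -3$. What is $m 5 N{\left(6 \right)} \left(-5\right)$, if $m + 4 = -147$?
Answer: $-11325$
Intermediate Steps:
$m = -151$ ($m = -4 - 147 = -151$)
$m 5 N{\left(6 \right)} \left(-5\right) = - 151 \cdot 5 \left(-3\right) \left(-5\right) = - 151 \left(\left(-15\right) \left(-5\right)\right) = \left(-151\right) 75 = -11325$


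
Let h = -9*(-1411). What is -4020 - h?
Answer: -16719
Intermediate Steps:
h = 12699
-4020 - h = -4020 - 1*12699 = -4020 - 12699 = -16719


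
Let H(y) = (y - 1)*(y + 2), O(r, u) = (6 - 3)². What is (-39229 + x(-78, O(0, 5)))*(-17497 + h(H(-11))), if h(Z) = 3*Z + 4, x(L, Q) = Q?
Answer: 673368180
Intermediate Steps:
O(r, u) = 9 (O(r, u) = 3² = 9)
H(y) = (-1 + y)*(2 + y)
h(Z) = 4 + 3*Z
(-39229 + x(-78, O(0, 5)))*(-17497 + h(H(-11))) = (-39229 + 9)*(-17497 + (4 + 3*(-2 - 11 + (-11)²))) = -39220*(-17497 + (4 + 3*(-2 - 11 + 121))) = -39220*(-17497 + (4 + 3*108)) = -39220*(-17497 + (4 + 324)) = -39220*(-17497 + 328) = -39220*(-17169) = 673368180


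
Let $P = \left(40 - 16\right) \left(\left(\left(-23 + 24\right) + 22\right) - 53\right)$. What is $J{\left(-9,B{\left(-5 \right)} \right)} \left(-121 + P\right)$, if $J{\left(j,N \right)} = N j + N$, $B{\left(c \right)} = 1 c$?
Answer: $-33640$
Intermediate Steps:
$B{\left(c \right)} = c$
$J{\left(j,N \right)} = N + N j$
$P = -720$ ($P = 24 \left(\left(1 + 22\right) - 53\right) = 24 \left(23 - 53\right) = 24 \left(-30\right) = -720$)
$J{\left(-9,B{\left(-5 \right)} \right)} \left(-121 + P\right) = - 5 \left(1 - 9\right) \left(-121 - 720\right) = \left(-5\right) \left(-8\right) \left(-841\right) = 40 \left(-841\right) = -33640$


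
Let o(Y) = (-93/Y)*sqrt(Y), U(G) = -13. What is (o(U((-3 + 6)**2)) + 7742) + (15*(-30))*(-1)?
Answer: 8192 + 93*I*sqrt(13)/13 ≈ 8192.0 + 25.794*I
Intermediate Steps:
o(Y) = -93/sqrt(Y)
(o(U((-3 + 6)**2)) + 7742) + (15*(-30))*(-1) = (-(-93)*I*sqrt(13)/13 + 7742) + (15*(-30))*(-1) = (-(-93)*I*sqrt(13)/13 + 7742) - 450*(-1) = (93*I*sqrt(13)/13 + 7742) + 450 = (7742 + 93*I*sqrt(13)/13) + 450 = 8192 + 93*I*sqrt(13)/13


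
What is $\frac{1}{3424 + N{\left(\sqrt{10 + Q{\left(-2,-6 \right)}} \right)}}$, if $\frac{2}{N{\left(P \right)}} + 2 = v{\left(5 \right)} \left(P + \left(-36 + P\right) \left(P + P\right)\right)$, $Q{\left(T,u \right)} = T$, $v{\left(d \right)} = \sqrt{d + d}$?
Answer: $\frac{1 - 8 \sqrt{10} + 142 \sqrt{5}}{3423 - 27392 \sqrt{10} + 486208 \sqrt{5}} \approx 0.00029206$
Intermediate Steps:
$v{\left(d \right)} = \sqrt{2} \sqrt{d}$ ($v{\left(d \right)} = \sqrt{2 d} = \sqrt{2} \sqrt{d}$)
$N{\left(P \right)} = \frac{2}{-2 + \sqrt{10} \left(P + 2 P \left(-36 + P\right)\right)}$ ($N{\left(P \right)} = \frac{2}{-2 + \sqrt{2} \sqrt{5} \left(P + \left(-36 + P\right) \left(P + P\right)\right)} = \frac{2}{-2 + \sqrt{10} \left(P + \left(-36 + P\right) 2 P\right)} = \frac{2}{-2 + \sqrt{10} \left(P + 2 P \left(-36 + P\right)\right)}$)
$\frac{1}{3424 + N{\left(\sqrt{10 + Q{\left(-2,-6 \right)}} \right)}} = \frac{1}{3424 + \frac{2}{-2 - 71 \sqrt{10 - 2} \sqrt{10} + 2 \sqrt{10} \left(\sqrt{10 - 2}\right)^{2}}} = \frac{1}{3424 + \frac{2}{-2 - 71 \sqrt{8} \sqrt{10} + 2 \sqrt{10} \left(\sqrt{8}\right)^{2}}} = \frac{1}{3424 + \frac{2}{-2 - 71 \cdot 2 \sqrt{2} \sqrt{10} + 2 \sqrt{10} \left(2 \sqrt{2}\right)^{2}}} = \frac{1}{3424 + \frac{2}{-2 - 284 \sqrt{5} + 2 \sqrt{10} \cdot 8}} = \frac{1}{3424 + \frac{2}{-2 - 284 \sqrt{5} + 16 \sqrt{10}}}$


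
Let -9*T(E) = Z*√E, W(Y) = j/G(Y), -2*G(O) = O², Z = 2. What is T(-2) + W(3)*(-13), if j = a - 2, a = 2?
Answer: -2*I*√2/9 ≈ -0.31427*I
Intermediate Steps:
j = 0 (j = 2 - 2 = 0)
G(O) = -O²/2
W(Y) = 0 (W(Y) = 0/((-Y²/2)) = 0*(-2/Y²) = 0)
T(E) = -2*√E/9
T(-2) + W(3)*(-13) = -2*I*√2/9 + 0*(-13) = -2*I*√2/9 + 0 = -2*I*√2/9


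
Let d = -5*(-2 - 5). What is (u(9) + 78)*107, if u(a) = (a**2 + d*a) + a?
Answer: 51681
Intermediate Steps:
d = 35 (d = -5*(-7) = 35)
u(a) = a**2 + 36*a (u(a) = (a**2 + 35*a) + a = a**2 + 36*a)
(u(9) + 78)*107 = (9*(36 + 9) + 78)*107 = (9*45 + 78)*107 = (405 + 78)*107 = 483*107 = 51681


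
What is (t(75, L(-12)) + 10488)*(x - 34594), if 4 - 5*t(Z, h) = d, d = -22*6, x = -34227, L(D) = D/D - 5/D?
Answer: -3618332896/5 ≈ -7.2367e+8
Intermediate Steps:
L(D) = 1 - 5/D
d = -132
t(Z, h) = 136/5 (t(Z, h) = 4/5 - 1/5*(-132) = 4/5 + 132/5 = 136/5)
(t(75, L(-12)) + 10488)*(x - 34594) = (136/5 + 10488)*(-34227 - 34594) = (52576/5)*(-68821) = -3618332896/5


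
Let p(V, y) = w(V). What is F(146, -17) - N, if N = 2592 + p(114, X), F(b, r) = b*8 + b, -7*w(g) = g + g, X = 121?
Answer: -8718/7 ≈ -1245.4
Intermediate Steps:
w(g) = -2*g/7 (w(g) = -(g + g)/7 = -2*g/7)
p(V, y) = -2*V/7
F(b, r) = 9*b (F(b, r) = 8*b + b = 9*b)
N = 17916/7 (N = 2592 - 2/7*114 = 2592 - 228/7 = 17916/7 ≈ 2559.4)
F(146, -17) - N = 9*146 - 1*17916/7 = 1314 - 17916/7 = -8718/7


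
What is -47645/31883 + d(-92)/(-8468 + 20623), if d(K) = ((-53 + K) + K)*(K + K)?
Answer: 811228889/387537865 ≈ 2.0933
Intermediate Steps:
d(K) = 2*K*(-53 + 2*K) (d(K) = (-53 + 2*K)*(2*K) = 2*K*(-53 + 2*K))
-47645/31883 + d(-92)/(-8468 + 20623) = -47645/31883 + (2*(-92)*(-53 + 2*(-92)))/(-8468 + 20623) = -47645*1/31883 + (2*(-92)*(-53 - 184))/12155 = -47645/31883 + (2*(-92)*(-237))*(1/12155) = -47645/31883 + 43608*(1/12155) = -47645/31883 + 43608/12155 = 811228889/387537865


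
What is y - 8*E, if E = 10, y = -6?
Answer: -86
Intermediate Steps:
y - 8*E = -6 - 8*10 = -6 - 80 = -86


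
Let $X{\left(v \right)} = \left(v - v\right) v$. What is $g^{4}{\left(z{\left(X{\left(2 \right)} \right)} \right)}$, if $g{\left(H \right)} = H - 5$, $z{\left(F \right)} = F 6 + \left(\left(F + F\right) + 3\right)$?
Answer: $16$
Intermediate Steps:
$X{\left(v \right)} = 0$ ($X{\left(v \right)} = 0 v = 0$)
$z{\left(F \right)} = 3 + 8 F$ ($z{\left(F \right)} = 6 F + \left(2 F + 3\right) = 6 F + \left(3 + 2 F\right) = 3 + 8 F$)
$g{\left(H \right)} = -5 + H$
$g^{4}{\left(z{\left(X{\left(2 \right)} \right)} \right)} = \left(-5 + \left(3 + 8 \cdot 0\right)\right)^{4} = \left(-5 + \left(3 + 0\right)\right)^{4} = \left(-5 + 3\right)^{4} = \left(-2\right)^{4} = 16$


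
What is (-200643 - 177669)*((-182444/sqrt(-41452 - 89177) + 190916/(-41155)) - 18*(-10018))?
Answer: -2807469734422848/41155 - 23006918176*I*sqrt(130629)/43543 ≈ -6.8217e+10 - 1.9097e+8*I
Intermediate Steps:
(-200643 - 177669)*((-182444/sqrt(-41452 - 89177) + 190916/(-41155)) - 18*(-10018)) = -378312*((-182444*(-I*sqrt(130629)/130629) + 190916*(-1/41155)) + 180324) = -378312*((-182444*(-I*sqrt(130629)/130629) - 190916/41155) + 180324) = -378312*((-(-182444)*I*sqrt(130629)/130629 - 190916/41155) + 180324) = -378312*((182444*I*sqrt(130629)/130629 - 190916/41155) + 180324) = -378312*((-190916/41155 + 182444*I*sqrt(130629)/130629) + 180324) = -378312*(7421043304/41155 + 182444*I*sqrt(130629)/130629) = -2807469734422848/41155 - 23006918176*I*sqrt(130629)/43543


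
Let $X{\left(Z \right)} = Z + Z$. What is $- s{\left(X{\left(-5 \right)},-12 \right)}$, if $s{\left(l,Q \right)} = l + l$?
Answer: $20$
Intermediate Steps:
$X{\left(Z \right)} = 2 Z$
$s{\left(l,Q \right)} = 2 l$
$- s{\left(X{\left(-5 \right)},-12 \right)} = - 2 \cdot 2 \left(-5\right) = - 2 \left(-10\right) = \left(-1\right) \left(-20\right) = 20$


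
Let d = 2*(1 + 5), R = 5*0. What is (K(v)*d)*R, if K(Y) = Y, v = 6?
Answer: 0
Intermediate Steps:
R = 0
d = 12 (d = 2*6 = 12)
(K(v)*d)*R = (6*12)*0 = 72*0 = 0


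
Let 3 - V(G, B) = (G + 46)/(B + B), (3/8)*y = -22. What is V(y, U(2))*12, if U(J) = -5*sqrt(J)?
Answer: 36 - 38*sqrt(2)/5 ≈ 25.252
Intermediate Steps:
y = -176/3 (y = (8/3)*(-22) = -176/3 ≈ -58.667)
V(G, B) = 3 - (46 + G)/(2*B) (V(G, B) = 3 - (G + 46)/(B + B) = 3 - (46 + G)/(2*B))
V(y, U(2))*12 = ((-46 - 1*(-176/3) + 6*(-5*sqrt(2)))/(2*((-5*sqrt(2)))))*12 = ((-sqrt(2)/10)*(-46 + 176/3 - 30*sqrt(2))/2)*12 = ((-sqrt(2)/10)*(38/3 - 30*sqrt(2))/2)*12 = -sqrt(2)*(38/3 - 30*sqrt(2))/20*12 = -3*sqrt(2)*(38/3 - 30*sqrt(2))/5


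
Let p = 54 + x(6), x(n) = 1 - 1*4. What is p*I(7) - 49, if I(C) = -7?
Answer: -406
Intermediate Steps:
x(n) = -3 (x(n) = 1 - 4 = -3)
p = 51 (p = 54 - 3 = 51)
p*I(7) - 49 = 51*(-7) - 49 = -357 - 49 = -406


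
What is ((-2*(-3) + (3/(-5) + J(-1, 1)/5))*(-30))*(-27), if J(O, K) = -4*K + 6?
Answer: 4698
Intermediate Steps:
J(O, K) = 6 - 4*K
((-2*(-3) + (3/(-5) + J(-1, 1)/5))*(-30))*(-27) = ((-2*(-3) + (3/(-5) + (6 - 4*1)/5))*(-30))*(-27) = ((-2*(-3) + (3*(-⅕) + (6 - 4)*(⅕)))*(-30))*(-27) = ((6 + (-⅗ + 2*(⅕)))*(-30))*(-27) = ((6 + (-⅗ + ⅖))*(-30))*(-27) = ((6 - ⅕)*(-30))*(-27) = ((29/5)*(-30))*(-27) = -174*(-27) = 4698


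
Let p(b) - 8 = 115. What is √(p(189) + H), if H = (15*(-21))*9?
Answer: 2*I*√678 ≈ 52.077*I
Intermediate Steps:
H = -2835 (H = -315*9 = -2835)
p(b) = 123 (p(b) = 8 + 115 = 123)
√(p(189) + H) = √(123 - 2835) = √(-2712) = 2*I*√678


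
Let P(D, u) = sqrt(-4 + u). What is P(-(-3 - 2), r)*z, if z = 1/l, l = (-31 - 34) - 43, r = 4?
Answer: 0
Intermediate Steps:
l = -108 (l = -65 - 43 = -108)
z = -1/108 (z = 1/(-108) = -1/108 ≈ -0.0092593)
P(-(-3 - 2), r)*z = sqrt(-4 + 4)*(-1/108) = sqrt(0)*(-1/108) = 0*(-1/108) = 0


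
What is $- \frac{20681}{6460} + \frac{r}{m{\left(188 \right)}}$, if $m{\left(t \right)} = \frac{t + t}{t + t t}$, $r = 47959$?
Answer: $\frac{29277510049}{6460} \approx 4.5321 \cdot 10^{6}$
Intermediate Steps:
$m{\left(t \right)} = \frac{2 t}{t + t^{2}}$
$- \frac{20681}{6460} + \frac{r}{m{\left(188 \right)}} = - \frac{20681}{6460} + \frac{47959}{2 \frac{1}{1 + 188}} = \left(-20681\right) \frac{1}{6460} + \frac{47959}{2 \cdot \frac{1}{189}} = - \frac{20681}{6460} + \frac{47959}{2 \cdot \frac{1}{189}} = - \frac{20681}{6460} + \frac{47959}{\frac{2}{189}} = - \frac{20681}{6460} + 47959 \cdot \frac{189}{2} = - \frac{20681}{6460} + \frac{9064251}{2} = \frac{29277510049}{6460}$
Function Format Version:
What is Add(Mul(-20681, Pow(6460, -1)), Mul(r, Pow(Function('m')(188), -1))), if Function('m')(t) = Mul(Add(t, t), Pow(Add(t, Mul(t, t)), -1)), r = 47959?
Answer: Rational(29277510049, 6460) ≈ 4.5321e+6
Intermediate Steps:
Function('m')(t) = Mul(2, t, Pow(Add(t, Pow(t, 2)), -1)) (Function('m')(t) = Mul(Mul(2, t), Pow(Add(t, Pow(t, 2)), -1)) = Mul(2, t, Pow(Add(t, Pow(t, 2)), -1)))
Add(Mul(-20681, Pow(6460, -1)), Mul(r, Pow(Function('m')(188), -1))) = Add(Mul(-20681, Pow(6460, -1)), Mul(47959, Pow(Mul(2, Pow(Add(1, 188), -1)), -1))) = Add(Mul(-20681, Rational(1, 6460)), Mul(47959, Pow(Mul(2, Pow(189, -1)), -1))) = Add(Rational(-20681, 6460), Mul(47959, Pow(Mul(2, Rational(1, 189)), -1))) = Add(Rational(-20681, 6460), Mul(47959, Pow(Rational(2, 189), -1))) = Add(Rational(-20681, 6460), Mul(47959, Rational(189, 2))) = Add(Rational(-20681, 6460), Rational(9064251, 2)) = Rational(29277510049, 6460)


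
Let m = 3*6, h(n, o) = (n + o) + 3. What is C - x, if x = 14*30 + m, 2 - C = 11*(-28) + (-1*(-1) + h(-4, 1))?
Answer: -129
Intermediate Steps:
h(n, o) = 3 + n + o
m = 18
C = 309 (C = 2 - (11*(-28) + (-1*(-1) + (3 - 4 + 1))) = 2 - (-308 + (1 + 0)) = 2 - (-308 + 1) = 2 - 1*(-307) = 2 + 307 = 309)
x = 438 (x = 14*30 + 18 = 420 + 18 = 438)
C - x = 309 - 1*438 = 309 - 438 = -129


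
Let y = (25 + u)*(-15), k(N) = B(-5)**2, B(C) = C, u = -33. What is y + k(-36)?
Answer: 145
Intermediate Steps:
k(N) = 25 (k(N) = (-5)**2 = 25)
y = 120 (y = (25 - 33)*(-15) = -8*(-15) = 120)
y + k(-36) = 120 + 25 = 145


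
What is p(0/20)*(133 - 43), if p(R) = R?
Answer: 0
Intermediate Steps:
p(0/20)*(133 - 43) = (0/20)*(133 - 43) = (0*(1/20))*90 = 0*90 = 0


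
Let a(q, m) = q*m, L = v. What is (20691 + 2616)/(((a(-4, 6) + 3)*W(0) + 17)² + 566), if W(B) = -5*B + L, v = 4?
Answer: 7769/1685 ≈ 4.6107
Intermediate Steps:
L = 4
a(q, m) = m*q
W(B) = 4 - 5*B (W(B) = -5*B + 4 = 4 - 5*B)
(20691 + 2616)/(((a(-4, 6) + 3)*W(0) + 17)² + 566) = (20691 + 2616)/(((6*(-4) + 3)*(4 - 5*0) + 17)² + 566) = 23307/(((-24 + 3)*(4 + 0) + 17)² + 566) = 23307/((-21*4 + 17)² + 566) = 23307/((-84 + 17)² + 566) = 23307/((-67)² + 566) = 23307/(4489 + 566) = 23307/5055 = 23307*(1/5055) = 7769/1685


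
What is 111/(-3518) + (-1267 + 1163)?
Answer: -365983/3518 ≈ -104.03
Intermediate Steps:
111/(-3518) + (-1267 + 1163) = 111*(-1/3518) - 104 = -111/3518 - 104 = -365983/3518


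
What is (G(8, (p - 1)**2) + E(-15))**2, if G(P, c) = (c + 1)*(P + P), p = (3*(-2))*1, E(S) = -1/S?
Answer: 144024001/225 ≈ 6.4011e+5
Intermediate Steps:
p = -6 (p = -6*1 = -6)
G(P, c) = 2*P*(1 + c) (G(P, c) = (1 + c)*(2*P) = 2*P*(1 + c))
(G(8, (p - 1)**2) + E(-15))**2 = (2*8*(1 + (-6 - 1)**2) - 1/(-15))**2 = (2*8*(1 + (-7)**2) - 1*(-1/15))**2 = (2*8*(1 + 49) + 1/15)**2 = (2*8*50 + 1/15)**2 = (800 + 1/15)**2 = (12001/15)**2 = 144024001/225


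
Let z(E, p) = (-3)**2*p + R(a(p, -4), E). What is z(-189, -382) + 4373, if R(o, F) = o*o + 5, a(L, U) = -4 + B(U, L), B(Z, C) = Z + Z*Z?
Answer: 1004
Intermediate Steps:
B(Z, C) = Z + Z**2
a(L, U) = -4 + U*(1 + U)
R(o, F) = 5 + o**2 (R(o, F) = o**2 + 5 = 5 + o**2)
z(E, p) = 69 + 9*p (z(E, p) = (-3)**2*p + (5 + (-4 - 4*(1 - 4))**2) = 9*p + (5 + (-4 - 4*(-3))**2) = 9*p + (5 + (-4 + 12)**2) = 9*p + (5 + 8**2) = 9*p + (5 + 64) = 9*p + 69 = 69 + 9*p)
z(-189, -382) + 4373 = (69 + 9*(-382)) + 4373 = (69 - 3438) + 4373 = -3369 + 4373 = 1004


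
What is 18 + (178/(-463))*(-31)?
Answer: 13852/463 ≈ 29.918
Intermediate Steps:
18 + (178/(-463))*(-31) = 18 + (178*(-1/463))*(-31) = 18 - 178/463*(-31) = 18 + 5518/463 = 13852/463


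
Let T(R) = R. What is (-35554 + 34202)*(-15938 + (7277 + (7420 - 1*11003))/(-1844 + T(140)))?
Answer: 4590385774/213 ≈ 2.1551e+7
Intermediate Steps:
(-35554 + 34202)*(-15938 + (7277 + (7420 - 1*11003))/(-1844 + T(140))) = (-35554 + 34202)*(-15938 + (7277 + (7420 - 1*11003))/(-1844 + 140)) = -1352*(-15938 + (7277 + (7420 - 11003))/(-1704)) = -1352*(-15938 + (7277 - 3583)*(-1/1704)) = -1352*(-15938 + 3694*(-1/1704)) = -1352*(-15938 - 1847/852) = -1352*(-13581023/852) = 4590385774/213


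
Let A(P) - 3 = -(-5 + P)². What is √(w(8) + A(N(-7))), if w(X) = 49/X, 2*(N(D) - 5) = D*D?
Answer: I*√9458/4 ≈ 24.313*I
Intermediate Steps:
N(D) = 5 + D²/2 (N(D) = 5 + (D*D)/2 = 5 + D²/2)
A(P) = 3 - (-5 + P)²
√(w(8) + A(N(-7))) = √(49/8 + (3 - (-5 + (5 + (½)*(-7)²))²)) = √(49*(⅛) + (3 - (-5 + (5 + (½)*49))²)) = √(49/8 + (3 - (-5 + (5 + 49/2))²)) = √(49/8 + (3 - (-5 + 59/2)²)) = √(49/8 + (3 - (49/2)²)) = √(49/8 + (3 - 1*2401/4)) = √(49/8 + (3 - 2401/4)) = √(49/8 - 2389/4) = √(-4729/8) = I*√9458/4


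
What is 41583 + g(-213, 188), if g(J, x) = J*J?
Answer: 86952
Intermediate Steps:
g(J, x) = J²
41583 + g(-213, 188) = 41583 + (-213)² = 41583 + 45369 = 86952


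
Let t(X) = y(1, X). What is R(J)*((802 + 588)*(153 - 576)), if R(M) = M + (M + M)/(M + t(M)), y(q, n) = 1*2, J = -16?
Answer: 56445120/7 ≈ 8.0636e+6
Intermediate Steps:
y(q, n) = 2
t(X) = 2
R(M) = M + 2*M/(2 + M) (R(M) = M + (M + M)/(M + 2) = M + (2*M)/(2 + M) = M + 2*M/(2 + M))
R(J)*((802 + 588)*(153 - 576)) = (-16*(4 - 16)/(2 - 16))*((802 + 588)*(153 - 576)) = (-16*(-12)/(-14))*(1390*(-423)) = -16*(-1/14)*(-12)*(-587970) = -96/7*(-587970) = 56445120/7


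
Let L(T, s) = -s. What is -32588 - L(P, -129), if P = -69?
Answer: -32717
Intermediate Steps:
-32588 - L(P, -129) = -32588 - (-1)*(-129) = -32588 - 1*129 = -32588 - 129 = -32717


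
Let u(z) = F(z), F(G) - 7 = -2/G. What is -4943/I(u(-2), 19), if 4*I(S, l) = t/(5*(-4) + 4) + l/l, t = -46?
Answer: -158176/31 ≈ -5102.5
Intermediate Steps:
F(G) = 7 - 2/G
u(z) = 7 - 2/z
I(S, l) = 31/32 (I(S, l) = (-46/(5*(-4) + 4) + l/l)/4 = (-46/(-20 + 4) + 1)/4 = (-46/(-16) + 1)/4 = (-46*(-1/16) + 1)/4 = (23/8 + 1)/4 = (¼)*(31/8) = 31/32)
-4943/I(u(-2), 19) = -4943/31/32 = -4943*32/31 = -158176/31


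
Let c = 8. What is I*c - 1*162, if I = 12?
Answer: -66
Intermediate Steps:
I*c - 1*162 = 12*8 - 1*162 = 96 - 162 = -66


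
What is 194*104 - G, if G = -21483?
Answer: 41659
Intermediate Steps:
194*104 - G = 194*104 - 1*(-21483) = 20176 + 21483 = 41659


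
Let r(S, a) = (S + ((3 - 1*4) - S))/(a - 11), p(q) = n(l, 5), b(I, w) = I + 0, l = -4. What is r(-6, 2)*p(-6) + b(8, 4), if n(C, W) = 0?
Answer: 8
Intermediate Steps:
b(I, w) = I
p(q) = 0
r(S, a) = -1/(-11 + a) (r(S, a) = (S + ((3 - 4) - S))/(-11 + a) = (S + (-1 - S))/(-11 + a) = -1/(-11 + a))
r(-6, 2)*p(-6) + b(8, 4) = -1/(-11 + 2)*0 + 8 = -1/(-9)*0 + 8 = -1*(-⅑)*0 + 8 = (⅑)*0 + 8 = 0 + 8 = 8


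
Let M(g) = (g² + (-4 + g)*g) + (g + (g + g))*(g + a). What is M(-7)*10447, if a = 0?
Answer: 2852031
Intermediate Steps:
M(g) = 4*g² + g*(-4 + g) (M(g) = (g² + (-4 + g)*g) + (g + (g + g))*(g + 0) = (g² + g*(-4 + g)) + (g + 2*g)*g = (g² + g*(-4 + g)) + (3*g)*g = (g² + g*(-4 + g)) + 3*g² = 4*g² + g*(-4 + g))
M(-7)*10447 = -7*(-4 + 5*(-7))*10447 = -7*(-4 - 35)*10447 = -7*(-39)*10447 = 273*10447 = 2852031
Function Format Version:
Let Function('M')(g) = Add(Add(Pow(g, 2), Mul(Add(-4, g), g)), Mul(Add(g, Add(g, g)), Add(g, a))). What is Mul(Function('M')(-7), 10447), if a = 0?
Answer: 2852031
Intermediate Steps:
Function('M')(g) = Add(Mul(4, Pow(g, 2)), Mul(g, Add(-4, g))) (Function('M')(g) = Add(Add(Pow(g, 2), Mul(Add(-4, g), g)), Mul(Add(g, Add(g, g)), Add(g, 0))) = Add(Add(Pow(g, 2), Mul(g, Add(-4, g))), Mul(Add(g, Mul(2, g)), g)) = Add(Add(Pow(g, 2), Mul(g, Add(-4, g))), Mul(Mul(3, g), g)) = Add(Add(Pow(g, 2), Mul(g, Add(-4, g))), Mul(3, Pow(g, 2))) = Add(Mul(4, Pow(g, 2)), Mul(g, Add(-4, g))))
Mul(Function('M')(-7), 10447) = Mul(Mul(-7, Add(-4, Mul(5, -7))), 10447) = Mul(Mul(-7, Add(-4, -35)), 10447) = Mul(Mul(-7, -39), 10447) = Mul(273, 10447) = 2852031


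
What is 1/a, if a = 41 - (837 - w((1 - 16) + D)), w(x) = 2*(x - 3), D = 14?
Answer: -1/804 ≈ -0.0012438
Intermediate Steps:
w(x) = -6 + 2*x (w(x) = 2*(-3 + x) = -6 + 2*x)
a = -804 (a = 41 - (837 - (-6 + 2*((1 - 16) + 14))) = 41 - (837 - (-6 + 2*(-15 + 14))) = 41 - (837 - (-6 + 2*(-1))) = 41 - (837 - (-6 - 2)) = 41 - (837 - 1*(-8)) = 41 - (837 + 8) = 41 - 1*845 = 41 - 845 = -804)
1/a = 1/(-804) = -1/804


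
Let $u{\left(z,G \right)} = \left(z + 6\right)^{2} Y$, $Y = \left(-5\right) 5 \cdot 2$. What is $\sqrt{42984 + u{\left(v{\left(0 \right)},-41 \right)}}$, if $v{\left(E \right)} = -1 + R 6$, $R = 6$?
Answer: $i \sqrt{41066} \approx 202.65 i$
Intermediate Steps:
$v{\left(E \right)} = 35$ ($v{\left(E \right)} = -1 + 6 \cdot 6 = -1 + 36 = 35$)
$Y = -50$ ($Y = \left(-25\right) 2 = -50$)
$u{\left(z,G \right)} = - 50 \left(6 + z\right)^{2}$ ($u{\left(z,G \right)} = \left(z + 6\right)^{2} \left(-50\right) = \left(6 + z\right)^{2} \left(-50\right) = - 50 \left(6 + z\right)^{2}$)
$\sqrt{42984 + u{\left(v{\left(0 \right)},-41 \right)}} = \sqrt{42984 - 50 \left(6 + 35\right)^{2}} = \sqrt{42984 - 50 \cdot 41^{2}} = \sqrt{42984 - 84050} = \sqrt{-41066} = i \sqrt{41066}$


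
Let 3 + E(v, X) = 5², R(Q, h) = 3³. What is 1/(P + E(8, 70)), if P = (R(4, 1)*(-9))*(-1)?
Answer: 1/265 ≈ 0.0037736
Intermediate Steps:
R(Q, h) = 27
E(v, X) = 22 (E(v, X) = -3 + 5² = -3 + 25 = 22)
P = 243 (P = (27*(-9))*(-1) = -243*(-1) = 243)
1/(P + E(8, 70)) = 1/(243 + 22) = 1/265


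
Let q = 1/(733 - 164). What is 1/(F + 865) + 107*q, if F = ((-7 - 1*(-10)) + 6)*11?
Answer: 103717/548516 ≈ 0.18909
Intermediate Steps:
q = 1/569 ≈ 0.0017575
F = 99 (F = ((-7 + 10) + 6)*11 = (3 + 6)*11 = 9*11 = 99)
1/(F + 865) + 107*q = 1/(99 + 865) + 107*(1/569) = 1/964 + 107/569 = 103717/548516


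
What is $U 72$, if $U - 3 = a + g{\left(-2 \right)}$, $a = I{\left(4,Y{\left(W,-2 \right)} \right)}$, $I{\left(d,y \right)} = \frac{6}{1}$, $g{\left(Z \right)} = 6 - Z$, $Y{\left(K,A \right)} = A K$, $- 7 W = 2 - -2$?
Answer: $1224$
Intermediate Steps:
$W = - \frac{4}{7}$ ($W = - \frac{2 - -2}{7} = - \frac{2 + 2}{7} = \left(- \frac{1}{7}\right) 4 = - \frac{4}{7} \approx -0.57143$)
$I{\left(d,y \right)} = 6$ ($I{\left(d,y \right)} = 6 \cdot 1 = 6$)
$a = 6$
$U = 17$ ($U = 3 + \left(6 + \left(6 - -2\right)\right) = 3 + \left(6 + \left(6 + 2\right)\right) = 3 + \left(6 + 8\right) = 3 + 14 = 17$)
$U 72 = 17 \cdot 72 = 1224$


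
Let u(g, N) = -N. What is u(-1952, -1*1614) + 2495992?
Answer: 2497606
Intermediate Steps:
u(-1952, -1*1614) + 2495992 = -(-1)*1614 + 2495992 = -1*(-1614) + 2495992 = 1614 + 2495992 = 2497606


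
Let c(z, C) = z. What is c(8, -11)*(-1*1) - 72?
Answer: -80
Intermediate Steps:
c(8, -11)*(-1*1) - 72 = 8*(-1*1) - 72 = 8*(-1) - 72 = -8 - 72 = -80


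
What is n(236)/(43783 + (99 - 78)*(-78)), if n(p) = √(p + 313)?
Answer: 3*√61/42145 ≈ 0.00055596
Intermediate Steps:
n(p) = √(313 + p)
n(236)/(43783 + (99 - 78)*(-78)) = √(313 + 236)/(43783 + (99 - 78)*(-78)) = √549/(43783 + 21*(-78)) = (3*√61)/(43783 - 1638) = (3*√61)/42145 = (3*√61)*(1/42145) = 3*√61/42145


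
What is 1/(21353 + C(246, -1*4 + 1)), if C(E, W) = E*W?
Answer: 1/20615 ≈ 4.8508e-5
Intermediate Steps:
1/(21353 + C(246, -1*4 + 1)) = 1/(21353 + 246*(-1*4 + 1)) = 1/(21353 + 246*(-4 + 1)) = 1/(21353 + 246*(-3)) = 1/(21353 - 738) = 1/20615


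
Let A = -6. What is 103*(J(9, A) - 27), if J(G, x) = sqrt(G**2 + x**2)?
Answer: -2781 + 309*sqrt(13) ≈ -1666.9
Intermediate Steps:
103*(J(9, A) - 27) = 103*(sqrt(9**2 + (-6)**2) - 27) = 103*(sqrt(81 + 36) - 27) = 103*(sqrt(117) - 27) = 103*(3*sqrt(13) - 27) = 103*(-27 + 3*sqrt(13)) = -2781 + 309*sqrt(13)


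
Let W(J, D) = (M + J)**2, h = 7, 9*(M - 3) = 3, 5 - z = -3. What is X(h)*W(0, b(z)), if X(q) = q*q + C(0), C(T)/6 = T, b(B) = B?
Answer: 4900/9 ≈ 544.44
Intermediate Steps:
z = 8 (z = 5 - 1*(-3) = 5 + 3 = 8)
M = 10/3 (M = 3 + (1/9)*3 = 3 + 1/3 = 10/3 ≈ 3.3333)
C(T) = 6*T
W(J, D) = (10/3 + J)**2
X(q) = q**2 (X(q) = q*q + 6*0 = q**2 + 0 = q**2)
X(h)*W(0, b(z)) = 7**2*((10 + 3*0)**2/9) = 49*((10 + 0)**2/9) = 49*((1/9)*10**2) = 49*((1/9)*100) = 49*(100/9) = 4900/9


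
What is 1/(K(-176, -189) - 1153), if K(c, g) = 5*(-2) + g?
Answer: -1/1352 ≈ -0.00073965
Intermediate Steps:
K(c, g) = -10 + g
1/(K(-176, -189) - 1153) = 1/((-10 - 189) - 1153) = 1/(-199 - 1153) = 1/(-1352) = -1/1352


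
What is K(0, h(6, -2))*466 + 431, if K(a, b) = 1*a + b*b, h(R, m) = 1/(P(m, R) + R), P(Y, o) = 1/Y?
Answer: 54015/121 ≈ 446.40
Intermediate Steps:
h(R, m) = 1/(R + 1/m) (h(R, m) = 1/(1/m + R) = 1/(R + 1/m))
K(a, b) = a + b**2
K(0, h(6, -2))*466 + 431 = (0 + (-2/(1 + 6*(-2)))**2)*466 + 431 = (0 + (-2/(1 - 12))**2)*466 + 431 = (0 + (-2/(-11))**2)*466 + 431 = (0 + (-2*(-1/11))**2)*466 + 431 = (0 + (2/11)**2)*466 + 431 = (0 + 4/121)*466 + 431 = (4/121)*466 + 431 = 1864/121 + 431 = 54015/121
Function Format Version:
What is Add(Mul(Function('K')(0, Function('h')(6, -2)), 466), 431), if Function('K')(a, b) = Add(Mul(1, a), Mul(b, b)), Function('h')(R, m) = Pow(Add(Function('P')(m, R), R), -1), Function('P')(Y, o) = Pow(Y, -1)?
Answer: Rational(54015, 121) ≈ 446.40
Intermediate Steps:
Function('h')(R, m) = Pow(Add(R, Pow(m, -1)), -1) (Function('h')(R, m) = Pow(Add(Pow(m, -1), R), -1) = Pow(Add(R, Pow(m, -1)), -1))
Function('K')(a, b) = Add(a, Pow(b, 2))
Add(Mul(Function('K')(0, Function('h')(6, -2)), 466), 431) = Add(Mul(Add(0, Pow(Mul(-2, Pow(Add(1, Mul(6, -2)), -1)), 2)), 466), 431) = Add(Mul(Add(0, Pow(Mul(-2, Pow(Add(1, -12), -1)), 2)), 466), 431) = Add(Mul(Add(0, Pow(Mul(-2, Pow(-11, -1)), 2)), 466), 431) = Add(Mul(Add(0, Pow(Mul(-2, Rational(-1, 11)), 2)), 466), 431) = Add(Mul(Add(0, Pow(Rational(2, 11), 2)), 466), 431) = Add(Mul(Add(0, Rational(4, 121)), 466), 431) = Add(Mul(Rational(4, 121), 466), 431) = Add(Rational(1864, 121), 431) = Rational(54015, 121)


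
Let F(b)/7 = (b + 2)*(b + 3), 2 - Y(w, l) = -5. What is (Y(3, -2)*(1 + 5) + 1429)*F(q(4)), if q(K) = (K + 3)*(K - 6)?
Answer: 1359204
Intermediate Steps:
Y(w, l) = 7 (Y(w, l) = 2 - 1*(-5) = 2 + 5 = 7)
q(K) = (-6 + K)*(3 + K) (q(K) = (3 + K)*(-6 + K) = (-6 + K)*(3 + K))
F(b) = 7*(2 + b)*(3 + b) (F(b) = 7*((b + 2)*(b + 3)) = 7*((2 + b)*(3 + b)) = 7*(2 + b)*(3 + b))
(Y(3, -2)*(1 + 5) + 1429)*F(q(4)) = (7*(1 + 5) + 1429)*(42 + 7*(-18 + 4² - 3*4)² + 35*(-18 + 4² - 3*4)) = (7*6 + 1429)*(42 + 7*(-18 + 16 - 12)² + 35*(-18 + 16 - 12)) = (42 + 1429)*(42 + 7*(-14)² + 35*(-14)) = 1471*(42 + 7*196 - 490) = 1471*(42 + 1372 - 490) = 1471*924 = 1359204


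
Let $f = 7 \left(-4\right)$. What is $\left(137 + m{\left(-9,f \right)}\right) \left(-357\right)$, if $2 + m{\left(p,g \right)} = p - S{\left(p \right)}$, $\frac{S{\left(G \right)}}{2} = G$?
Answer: $-51408$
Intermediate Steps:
$S{\left(G \right)} = 2 G$
$f = -28$
$m{\left(p,g \right)} = -2 - p$ ($m{\left(p,g \right)} = -2 + \left(p - 2 p\right) = -2 - p$)
$\left(137 + m{\left(-9,f \right)}\right) \left(-357\right) = \left(137 - -7\right) \left(-357\right) = \left(137 + \left(-2 + 9\right)\right) \left(-357\right) = \left(137 + 7\right) \left(-357\right) = 144 \left(-357\right) = -51408$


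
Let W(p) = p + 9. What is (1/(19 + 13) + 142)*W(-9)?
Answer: 0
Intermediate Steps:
W(p) = 9 + p
(1/(19 + 13) + 142)*W(-9) = (1/(19 + 13) + 142)*(9 - 9) = (1/32 + 142)*0 = (4545/32)*0 = 0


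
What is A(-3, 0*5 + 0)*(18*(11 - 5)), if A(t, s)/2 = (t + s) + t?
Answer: -1296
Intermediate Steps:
A(t, s) = 2*s + 4*t (A(t, s) = 2*((t + s) + t) = 2*((s + t) + t) = 2*(s + 2*t) = 2*s + 4*t)
A(-3, 0*5 + 0)*(18*(11 - 5)) = (2*(0*5 + 0) + 4*(-3))*(18*(11 - 5)) = (2*(0 + 0) - 12)*(18*6) = (2*0 - 12)*108 = (0 - 12)*108 = -12*108 = -1296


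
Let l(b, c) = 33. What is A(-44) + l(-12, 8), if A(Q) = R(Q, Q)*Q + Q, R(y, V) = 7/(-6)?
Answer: 121/3 ≈ 40.333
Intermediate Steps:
R(y, V) = -7/6 (R(y, V) = 7*(-⅙) = -7/6)
A(Q) = -Q/6 (A(Q) = -7*Q/6 + Q = -Q/6)
A(-44) + l(-12, 8) = -⅙*(-44) + 33 = 22/3 + 33 = 121/3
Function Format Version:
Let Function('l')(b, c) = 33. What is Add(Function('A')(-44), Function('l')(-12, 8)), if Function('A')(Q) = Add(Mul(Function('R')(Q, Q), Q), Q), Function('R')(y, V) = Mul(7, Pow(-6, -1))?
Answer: Rational(121, 3) ≈ 40.333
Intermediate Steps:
Function('R')(y, V) = Rational(-7, 6) (Function('R')(y, V) = Mul(7, Rational(-1, 6)) = Rational(-7, 6))
Function('A')(Q) = Mul(Rational(-1, 6), Q) (Function('A')(Q) = Add(Mul(Rational(-7, 6), Q), Q) = Mul(Rational(-1, 6), Q))
Add(Function('A')(-44), Function('l')(-12, 8)) = Add(Mul(Rational(-1, 6), -44), 33) = Add(Rational(22, 3), 33) = Rational(121, 3)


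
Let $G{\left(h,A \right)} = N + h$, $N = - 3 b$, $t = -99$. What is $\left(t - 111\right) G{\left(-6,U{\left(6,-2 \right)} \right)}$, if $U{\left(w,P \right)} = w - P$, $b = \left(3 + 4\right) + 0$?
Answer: $5670$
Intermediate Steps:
$b = 7$ ($b = 7 + 0 = 7$)
$N = -21$ ($N = \left(-3\right) 7 = -21$)
$G{\left(h,A \right)} = -21 + h$
$\left(t - 111\right) G{\left(-6,U{\left(6,-2 \right)} \right)} = \left(-99 - 111\right) \left(-21 - 6\right) = \left(-210\right) \left(-27\right) = 5670$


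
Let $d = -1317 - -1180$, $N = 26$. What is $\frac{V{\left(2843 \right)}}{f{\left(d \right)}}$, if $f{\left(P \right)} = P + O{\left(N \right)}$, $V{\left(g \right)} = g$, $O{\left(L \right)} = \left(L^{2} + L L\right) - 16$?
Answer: $\frac{2843}{1199} \approx 2.3711$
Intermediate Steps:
$O{\left(L \right)} = -16 + 2 L^{2}$ ($O{\left(L \right)} = \left(L^{2} + L^{2}\right) - 16 = 2 L^{2} - 16 = -16 + 2 L^{2}$)
$d = -137$ ($d = -1317 + 1180 = -137$)
$f{\left(P \right)} = 1336 + P$ ($f{\left(P \right)} = P - \left(16 - 2 \cdot 26^{2}\right) = P + \left(-16 + 2 \cdot 676\right) = P + \left(-16 + 1352\right) = P + 1336 = 1336 + P$)
$\frac{V{\left(2843 \right)}}{f{\left(d \right)}} = \frac{2843}{1336 - 137} = \frac{2843}{1199}$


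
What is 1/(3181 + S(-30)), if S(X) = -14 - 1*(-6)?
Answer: 1/3173 ≈ 0.00031516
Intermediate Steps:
S(X) = -8 (S(X) = -14 + 6 = -8)
1/(3181 + S(-30)) = 1/(3181 - 8) = 1/3173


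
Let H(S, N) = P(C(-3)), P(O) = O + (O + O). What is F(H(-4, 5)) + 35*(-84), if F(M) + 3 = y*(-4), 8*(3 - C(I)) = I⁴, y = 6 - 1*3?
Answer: -2955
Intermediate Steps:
y = 3 (y = 6 - 3 = 3)
C(I) = 3 - I⁴/8
P(O) = 3*O (P(O) = O + 2*O = 3*O)
H(S, N) = -171/8 (H(S, N) = 3*(3 - ⅛*(-3)⁴) = 3*(3 - ⅛*81) = 3*(3 - 81/8) = 3*(-57/8) = -171/8)
F(M) = -15 (F(M) = -3 + 3*(-4) = -3 - 12 = -15)
F(H(-4, 5)) + 35*(-84) = -15 + 35*(-84) = -15 - 2940 = -2955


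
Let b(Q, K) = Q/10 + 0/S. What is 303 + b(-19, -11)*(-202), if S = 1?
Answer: 3434/5 ≈ 686.80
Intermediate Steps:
b(Q, K) = Q/10 (b(Q, K) = Q/10 + 0/1 = Q*(1/10) + 0*1 = Q/10 + 0 = Q/10)
303 + b(-19, -11)*(-202) = 303 + ((1/10)*(-19))*(-202) = 303 - 19/10*(-202) = 303 + 1919/5 = 3434/5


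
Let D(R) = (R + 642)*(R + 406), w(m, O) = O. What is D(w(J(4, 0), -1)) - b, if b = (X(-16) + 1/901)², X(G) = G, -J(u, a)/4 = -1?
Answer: 210539806380/811801 ≈ 2.5935e+5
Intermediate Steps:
J(u, a) = 4 (J(u, a) = -4*(-1) = 4)
b = 207792225/811801 (b = (-16 + 1/901)² = (-14415/901)² = 207792225/811801 ≈ 255.96)
D(R) = (406 + R)*(642 + R) (D(R) = (642 + R)*(406 + R) = (406 + R)*(642 + R))
D(w(J(4, 0), -1)) - b = (260652 + (-1)² + 1048*(-1)) - 1*207792225/811801 = (260652 + 1 - 1048) - 207792225/811801 = 259605 - 207792225/811801 = 210539806380/811801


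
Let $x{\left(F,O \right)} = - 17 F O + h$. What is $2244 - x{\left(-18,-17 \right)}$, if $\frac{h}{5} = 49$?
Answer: $7201$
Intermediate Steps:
$h = 245$ ($h = 5 \cdot 49 = 245$)
$x{\left(F,O \right)} = 245 - 17 F O$ ($x{\left(F,O \right)} = - 17 F O + 245 = 245 - 17 F O$)
$2244 - x{\left(-18,-17 \right)} = 2244 - \left(245 - \left(-306\right) \left(-17\right)\right) = 2244 - \left(245 - 5202\right) = 2244 - -4957 = 2244 + 4957 = 7201$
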